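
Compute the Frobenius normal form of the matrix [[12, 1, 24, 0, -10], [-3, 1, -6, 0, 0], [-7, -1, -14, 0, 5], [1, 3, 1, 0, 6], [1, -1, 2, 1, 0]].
The invariant factors of A (the non-unit diagonal entries of the Smith normal form of xI - A over ℚ[x]) are x^2 + x - 5, (x - 1)(x^2 + x - 5), each dividing the next. The characteristic polynomial is their product, (x - 1)(x^2 + x - 5)^2.

The rational canonical form is the block-diagonal matrix of companion matrices C(f_i):
R = [[0, 5, 0, 0, 0], [1, -1, 0, 0, 0], [0, 0, 0, 0, -5], [0, 0, 1, 0, 6], [0, 0, 0, 1, 0]].

Note the characteristic polynomial does not split into linear factors over ℚ, so A has no Jordan form over ℚ; the rational canonical form exists over any field.

R = [[0, 5, 0, 0, 0], [1, -1, 0, 0, 0], [0, 0, 0, 0, -5], [0, 0, 1, 0, 6], [0, 0, 0, 1, 0]]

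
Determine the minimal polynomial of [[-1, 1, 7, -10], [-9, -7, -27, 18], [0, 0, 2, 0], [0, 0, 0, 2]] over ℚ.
m_A(x) = (x - 2)(x + 4)^2

The characteristic polynomial factors as (x - 2)^2(x + 4)^2. The minimal polynomial is ∏(x - λ)^{k_λ} where k_λ is the size of the largest Jordan block at λ.

For λ = -4: rank(A + 4I) = 3, and the largest Jordan block has size 2 (the smallest k with rank((A + 4I)^k) = rank((A + 4I)^(k+1))).
For λ = 2: rank(A - 2I) = 2, and the largest Jordan block has size 1 (the smallest k with rank((A - 2I)^k) = rank((A - 2I)^(k+1))).

So m_A(x) = (x - 2)(x + 4)^2.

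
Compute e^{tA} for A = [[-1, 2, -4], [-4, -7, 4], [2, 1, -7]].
A has Jordan form J = [[-5, 1, 0], [0, -5, 0], [0, 0, -5]] with A = PJP^{-1}, so e^{tA} = P e^{tJ} P^{-1}.

For a Jordan block J_k(λ), e^{tJ_k(λ)} = e^{λt} · (I + tN + t^2 N^2/2! + ... + t^{k-1} N^{k-1}/(k-1)!) where N is the nilpotent superdiagonal part.

Assembling the blocks and conjugating back gives the entries of e^{tA} as shown above.

e^{tA} = [[(4*t + 1)*e^{-5*t}, 2*t*e^{-5*t}, -4*t*e^{-5*t}], [-4*t*e^{-5*t}, (1 - 2*t)*e^{-5*t}, 4*t*e^{-5*t}], [2*t*e^{-5*t}, t*e^{-5*t}, (1 - 2*t)*e^{-5*t}]]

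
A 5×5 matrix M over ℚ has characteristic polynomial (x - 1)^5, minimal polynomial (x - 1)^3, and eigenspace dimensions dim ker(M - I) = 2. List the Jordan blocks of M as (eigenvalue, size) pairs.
Jordan blocks: (1, 3), (1, 2)

λ = 1: algebraic multiplicity 5 (exponent in χ_M), largest block size 3 (exponent in m_M), 2 blocks (geometric multiplicity). These force block sizes [3, 2].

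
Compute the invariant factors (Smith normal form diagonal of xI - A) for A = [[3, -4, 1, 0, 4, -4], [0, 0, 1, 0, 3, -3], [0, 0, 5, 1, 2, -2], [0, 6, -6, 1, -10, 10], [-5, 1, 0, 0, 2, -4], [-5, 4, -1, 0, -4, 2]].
(x - 3)^2, (x - 3)^3(x + 2)

The Jordan structure of A has elementary divisors (x + 2), (x - 3)^3, (x - 3)^2. Arranging the block sizes at each eigenvalue in decreasing order and taking row products gives the invariant factors.

Invariant factors (smallest first, each dividing the next): (x - 3)^2, (x - 3)^3(x + 2).

Check: the last factor (x - 3)^3(x + 2) is the minimal polynomial, and the product (x - 3)^5(x + 2) is the characteristic polynomial.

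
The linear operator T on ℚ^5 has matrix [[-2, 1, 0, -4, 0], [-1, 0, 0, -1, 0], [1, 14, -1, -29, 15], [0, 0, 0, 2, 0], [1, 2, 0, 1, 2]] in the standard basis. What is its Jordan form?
J = [[-1, 1, 0, 0, 0], [0, -1, 0, 0, 0], [0, 0, -1, 0, 0], [0, 0, 0, 2, 0], [0, 0, 0, 0, 2]]

The characteristic polynomial is det(xI - A) = (x - 2)^2(x + 1)^3, so the eigenvalues are -1 (algebraic multiplicity 3), 2 (algebraic multiplicity 2).

For λ = -1: rank(A + I) = 3, rank((A + I)^2) = 2. The eigenspace has dimension 5 - 3 = 2, so there are 2 Jordan blocks; the rank sequence gives block sizes [2, 1].

For λ = 2: rank(A - 2I) = 3. The eigenspace has dimension 5 - 3 = 2, so there are 2 Jordan blocks; the rank sequence gives block sizes [1, 1].

Assembling the blocks gives the Jordan form J above.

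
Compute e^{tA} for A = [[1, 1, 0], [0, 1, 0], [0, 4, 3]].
A has Jordan form J = [[1, 1, 0], [0, 1, 0], [0, 0, 3]] with A = PJP^{-1}, so e^{tA} = P e^{tJ} P^{-1}.

For a Jordan block J_k(λ), e^{tJ_k(λ)} = e^{λt} · (I + tN + t^2 N^2/2! + ... + t^{k-1} N^{k-1}/(k-1)!) where N is the nilpotent superdiagonal part.

Assembling the blocks and conjugating back gives the entries of e^{tA} as shown above.

e^{tA} = [[e^{t}, t*e^{t}, 0], [0, e^{t}, 0], [0, 2*(e^{2*t} - 1)*e^{t}, e^{3*t}]]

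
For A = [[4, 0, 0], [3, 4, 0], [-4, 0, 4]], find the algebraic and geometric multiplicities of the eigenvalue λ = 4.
algebraic multiplicity 3, geometric multiplicity 2

The characteristic polynomial is (x - 4)^3, so the factor x - 4 appears with exponent 3: the algebraic multiplicity is 3.

rank(A - 4I) = 1, so the eigenspace has dimension 3 - 1 = 2: the geometric multiplicity is 2.

Since 2 < 3, A is not diagonalizable.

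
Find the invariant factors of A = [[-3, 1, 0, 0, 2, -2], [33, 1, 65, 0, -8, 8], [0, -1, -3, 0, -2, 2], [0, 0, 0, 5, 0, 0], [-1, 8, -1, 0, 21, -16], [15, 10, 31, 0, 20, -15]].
x - 5, x - 5, (x - 5)(x + 3)^3

The Jordan structure of A has elementary divisors (x + 3)^3, (x - 5), (x - 5), (x - 5). Arranging the block sizes at each eigenvalue in decreasing order and taking row products gives the invariant factors.

Invariant factors (smallest first, each dividing the next): x - 5, x - 5, (x - 5)(x + 3)^3.

Check: the last factor (x - 5)(x + 3)^3 is the minimal polynomial, and the product (x - 5)^3(x + 3)^3 is the characteristic polynomial.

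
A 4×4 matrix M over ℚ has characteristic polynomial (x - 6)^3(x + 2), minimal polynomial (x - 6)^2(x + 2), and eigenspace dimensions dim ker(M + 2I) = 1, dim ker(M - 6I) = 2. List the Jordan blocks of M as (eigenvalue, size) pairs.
λ = -2: algebraic multiplicity 1 (exponent in χ_M), largest block size 1 (exponent in m_M), 1 block (geometric multiplicity). This forces block sizes [1].
λ = 6: algebraic multiplicity 3 (exponent in χ_M), largest block size 2 (exponent in m_M), 2 blocks (geometric multiplicity). These force block sizes [2, 1].

Jordan blocks: (-2, 1), (6, 2), (6, 1)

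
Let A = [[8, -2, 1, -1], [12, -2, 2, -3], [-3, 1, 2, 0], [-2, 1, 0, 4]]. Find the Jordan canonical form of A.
The characteristic polynomial is det(xI - A) = (x - 3)^4, so the eigenvalues are 3 (algebraic multiplicity 4).

For λ = 3: rank(A - 3I) = 2, rank((A - 3I)^2) = 0. The eigenspace has dimension 4 - 2 = 2, so there are 2 Jordan blocks; the rank sequence gives block sizes [2, 2].

Assembling the blocks gives the Jordan form J above.

J = [[3, 1, 0, 0], [0, 3, 0, 0], [0, 0, 3, 1], [0, 0, 0, 3]]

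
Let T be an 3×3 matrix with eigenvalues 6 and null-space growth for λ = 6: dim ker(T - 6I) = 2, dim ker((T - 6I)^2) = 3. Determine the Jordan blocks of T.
Jordan blocks: (6, 2), (6, 1)

λ = 6: successive nullity increments [2, 1] count blocks of size ≥ k; block sizes are [2, 1].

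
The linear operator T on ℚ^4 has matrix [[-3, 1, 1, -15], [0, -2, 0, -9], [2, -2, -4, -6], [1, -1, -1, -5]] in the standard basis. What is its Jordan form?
The characteristic polynomial is det(xI - A) = (x + 2)^2(x + 5)^2, so the eigenvalues are -5 (algebraic multiplicity 2), -2 (algebraic multiplicity 2).

For λ = -5: rank(A + 5I) = 3, rank((A + 5I)^2) = 2. The eigenspace has dimension 4 - 3 = 1, so there is 1 Jordan block; the rank sequence gives block sizes [2].

For λ = -2: rank(A + 2I) = 2. The eigenspace has dimension 4 - 2 = 2, so there are 2 Jordan blocks; the rank sequence gives block sizes [1, 1].

Assembling the blocks gives the Jordan form J above.

J = [[-5, 1, 0, 0], [0, -5, 0, 0], [0, 0, -2, 0], [0, 0, 0, -2]]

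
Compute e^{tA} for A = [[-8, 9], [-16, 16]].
e^{tA} = [[(1 - 12*t)*e^{4*t}, 9*t*e^{4*t}], [-16*t*e^{4*t}, (12*t + 1)*e^{4*t}]]

A has Jordan form J = [[4, 1], [0, 4]] with A = PJP^{-1}, so e^{tA} = P e^{tJ} P^{-1}.

For a Jordan block J_k(λ), e^{tJ_k(λ)} = e^{λt} · (I + tN + t^2 N^2/2! + ... + t^{k-1} N^{k-1}/(k-1)!) where N is the nilpotent superdiagonal part.

Assembling the blocks and conjugating back gives the entries of e^{tA} as shown above.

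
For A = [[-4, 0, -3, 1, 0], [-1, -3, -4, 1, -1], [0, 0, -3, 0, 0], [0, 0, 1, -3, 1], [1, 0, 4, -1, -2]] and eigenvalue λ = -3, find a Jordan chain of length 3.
v_1 = [[-2, 0, 1, 1, 0]]^T, v_2 = [[0, -1, 0, 1, 1]]^T, v_3 = [[1, 0, 0, 1, 0]]^T

We seek v_1 ∈ ker((A + 3I)^3) \ ker((A + 3I)^2), then set v_{i+1} = (A + 3I) v_i.

One such chain is v_1 = [[-2, 0, 1, 1, 0]]^T, v_2 = [[0, -1, 0, 1, 1]]^T, v_3 = [[1, 0, 0, 1, 0]]^T. Check: (A + 3I) v_3 = [[0, 0, 0, 0, 0]]^T = 0.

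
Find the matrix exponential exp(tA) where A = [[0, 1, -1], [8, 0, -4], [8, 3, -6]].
A has Jordan form J = [[-2, 1, 0], [0, -2, 1], [0, 0, -2]] with A = PJP^{-1}, so e^{tA} = P e^{tJ} P^{-1}.

For a Jordan block J_k(λ), e^{tJ_k(λ)} = e^{λt} · (I + tN + t^2 N^2/2! + ... + t^{k-1} N^{k-1}/(k-1)!) where N is the nilpotent superdiagonal part.

Assembling the blocks and conjugating back gives the entries of e^{tA} as shown above.

e^{tA} = [[(2*t^2 + 2*t + 1)*e^{-2*t}, t*(t + 2)*e^{-2*t}/2, t*(-t - 1)*e^{-2*t}], [8*t*e^{-2*t}, (2*t + 1)*e^{-2*t}, -4*t*e^{-2*t}], [4*t*(t + 2)*e^{-2*t}, t*(t + 3)*e^{-2*t}, (-2*t^2 - 4*t + 1)*e^{-2*t}]]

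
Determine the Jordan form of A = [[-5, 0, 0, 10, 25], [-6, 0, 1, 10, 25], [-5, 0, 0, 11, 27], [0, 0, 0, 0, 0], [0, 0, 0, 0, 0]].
J = [[-5, 0, 0, 0, 0], [0, 0, 1, 0, 0], [0, 0, 0, 1, 0], [0, 0, 0, 0, 0], [0, 0, 0, 0, 0]]

The characteristic polynomial is det(xI - A) = x^4(x + 5), so the eigenvalues are -5 (algebraic multiplicity 1), 0 (algebraic multiplicity 4).

For λ = -5: algebraic multiplicity 1 gives one 1×1 block.

For λ = 0: rank(A) = 3, rank(A^2) = 2, rank(A^3) = 1. The eigenspace has dimension 5 - 3 = 2, so there are 2 Jordan blocks; the rank sequence gives block sizes [3, 1].

Assembling the blocks gives the Jordan form J above.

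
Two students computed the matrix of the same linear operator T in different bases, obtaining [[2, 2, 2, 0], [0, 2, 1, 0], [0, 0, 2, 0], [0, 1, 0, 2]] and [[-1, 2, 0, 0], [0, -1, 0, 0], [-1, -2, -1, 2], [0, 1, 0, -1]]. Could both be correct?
No.

trace(A) = 8 but trace(B) = -4. The trace is a similarity invariant, so A and B are not similar.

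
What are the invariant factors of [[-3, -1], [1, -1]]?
(x + 2)^2

The Jordan structure of A has elementary divisors (x + 2)^2. Arranging the block sizes at each eigenvalue in decreasing order and taking row products gives the invariant factors.

Invariant factors (smallest first, each dividing the next): (x + 2)^2.

Check: the last factor (x + 2)^2 is the minimal polynomial, and the product (x + 2)^2 is the characteristic polynomial.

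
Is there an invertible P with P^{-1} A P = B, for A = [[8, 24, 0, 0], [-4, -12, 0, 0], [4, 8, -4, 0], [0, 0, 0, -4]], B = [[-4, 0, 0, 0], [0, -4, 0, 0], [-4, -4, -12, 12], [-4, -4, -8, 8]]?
Two matrices over a field are similar if and only if they have the same invariant factors.

Both A and B have characteristic polynomial x(x + 4)^3 and minimal polynomial x(x + 4). Computing further, both have invariant factors x + 4, x + 4, x(x + 4). Hence A and B are similar.

Yes.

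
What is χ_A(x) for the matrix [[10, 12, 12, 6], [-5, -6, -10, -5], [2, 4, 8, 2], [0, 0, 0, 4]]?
xI - A = [[x - 10, -12, -12, -6], [5, x + 6, 10, 5], [-2, -4, x - 8, -2], [0, 0, 0, x - 4]].

Expanding det(xI - A) along the first row:
det(xI - A) = + (x - 10)·det([[x + 6, 10, 5], [-4, x - 8, -2], [0, 0, x - 4]]) - (-12)·det([[5, 10, 5], [-2, x - 8, -2], [0, 0, x - 4]]) + (-12)·det([[5, x + 6, 5], [-2, -4, -2], [0, 0, x - 4]]) - (-6)·det([[5, x + 6, 10], [-2, -4, x - 8], [0, 0, 0]]).

Evaluating gives χ_A(x) = x^4 - 16x^3 + 96x^2 - 256x + 256 = (x - 4)^4.

χ_A(x) = (x - 4)^4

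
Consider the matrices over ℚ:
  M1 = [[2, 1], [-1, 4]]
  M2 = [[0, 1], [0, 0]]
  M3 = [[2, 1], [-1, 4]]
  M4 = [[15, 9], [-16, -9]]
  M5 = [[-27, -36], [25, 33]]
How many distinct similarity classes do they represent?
Characteristic polynomials: χ_{M1} = (x - 3)^2, χ_{M2} = x^2, χ_{M3} = (x - 3)^2, χ_{M4} = (x - 3)^2, χ_{M5} = (x - 3)^2.

{M1, M3, M4, M5}: invariant factors (x - 3)^2.

{M2}: invariant factors x^2.

Matrices are similar if and only if their invariant-factor lists agree; the partition into similarity classes is {M1, M3, M4, M5}, {M2}.

2 classes: {M1, M3, M4, M5}, {M2}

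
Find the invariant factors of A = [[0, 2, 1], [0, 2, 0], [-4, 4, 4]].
x - 2, (x - 2)^2

The Jordan structure of A has elementary divisors (x - 2)^2, (x - 2). Arranging the block sizes at each eigenvalue in decreasing order and taking row products gives the invariant factors.

Invariant factors (smallest first, each dividing the next): x - 2, (x - 2)^2.

Check: the last factor (x - 2)^2 is the minimal polynomial, and the product (x - 2)^3 is the characteristic polynomial.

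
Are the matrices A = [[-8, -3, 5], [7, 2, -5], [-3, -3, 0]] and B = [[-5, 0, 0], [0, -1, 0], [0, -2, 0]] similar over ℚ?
Yes.

Two matrices over a field are similar if and only if they have the same invariant factors.

Both A and B have characteristic polynomial x(x + 1)(x + 5) and minimal polynomial x(x + 1)(x + 5). Computing further, both have invariant factors x(x + 1)(x + 5). Hence A and B are similar.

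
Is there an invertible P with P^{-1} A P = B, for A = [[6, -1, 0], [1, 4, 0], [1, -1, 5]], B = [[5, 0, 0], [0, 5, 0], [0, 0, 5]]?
Both have characteristic polynomial (x - 5)^3, but the minimal polynomial of A is (x - 5)^2 while the minimal polynomial of B is x - 5. The minimal polynomial is a similarity invariant, so A and B are not similar.

No.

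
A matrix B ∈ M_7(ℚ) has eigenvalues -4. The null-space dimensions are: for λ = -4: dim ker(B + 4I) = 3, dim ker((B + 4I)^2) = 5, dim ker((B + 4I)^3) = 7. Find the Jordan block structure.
λ = -4: successive nullity increments [3, 2, 2] count blocks of size ≥ k; block sizes are [3, 3, 1].

Jordan blocks: (-4, 3), (-4, 3), (-4, 1)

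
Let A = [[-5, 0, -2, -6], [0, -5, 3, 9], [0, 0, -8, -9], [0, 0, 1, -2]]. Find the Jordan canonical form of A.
The characteristic polynomial is det(xI - A) = (x + 5)^4, so the eigenvalues are -5 (algebraic multiplicity 4).

For λ = -5: rank(A + 5I) = 1, rank((A + 5I)^2) = 0. The eigenspace has dimension 4 - 1 = 3, so there are 3 Jordan blocks; the rank sequence gives block sizes [2, 1, 1].

Assembling the blocks gives the Jordan form J above.

J = [[-5, 1, 0, 0], [0, -5, 0, 0], [0, 0, -5, 0], [0, 0, 0, -5]]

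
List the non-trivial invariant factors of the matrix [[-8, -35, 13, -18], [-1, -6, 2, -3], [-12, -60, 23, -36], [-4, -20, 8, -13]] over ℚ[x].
The Jordan structure of A has elementary divisors (x + 1)^3, (x + 1). Arranging the block sizes at each eigenvalue in decreasing order and taking row products gives the invariant factors.

Invariant factors (smallest first, each dividing the next): x + 1, (x + 1)^3.

Check: the last factor (x + 1)^3 is the minimal polynomial, and the product (x + 1)^4 is the characteristic polynomial.

x + 1, (x + 1)^3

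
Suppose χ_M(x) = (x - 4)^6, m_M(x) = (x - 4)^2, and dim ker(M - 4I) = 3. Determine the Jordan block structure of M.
Jordan blocks: (4, 2), (4, 2), (4, 2)

λ = 4: algebraic multiplicity 6 (exponent in χ_M), largest block size 2 (exponent in m_M), 3 blocks (geometric multiplicity). These force block sizes [2, 2, 2].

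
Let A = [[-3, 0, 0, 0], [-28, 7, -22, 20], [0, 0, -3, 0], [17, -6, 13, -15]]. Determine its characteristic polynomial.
xI - A = [[x + 3, 0, 0, 0], [28, x - 7, 22, -20], [0, 0, x + 3, 0], [-17, 6, -13, x + 15]].

Expanding det(xI - A) along the first row:
det(xI - A) = + (x + 3)·det([[x - 7, 22, -20], [0, x + 3, 0], [6, -13, x + 15]]) - (0)·det([[28, 22, -20], [0, x + 3, 0], [-17, -13, x + 15]]) + (0)·det([[28, x - 7, -20], [0, 0, 0], [-17, 6, x + 15]]) - (0)·det([[28, x - 7, 22], [0, 0, x + 3], [-17, 6, -13]]).

Evaluating gives χ_A(x) = x^4 + 14x^3 + 72x^2 + 162x + 135 = (x + 3)^3(x + 5).

χ_A(x) = (x + 3)^3(x + 5)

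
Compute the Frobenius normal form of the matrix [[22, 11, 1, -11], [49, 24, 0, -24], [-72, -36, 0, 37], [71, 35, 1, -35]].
R = [[0, 0, 0, 0], [1, 0, 0, 25], [0, 1, 0, -35], [0, 0, 1, 11]]

The invariant factors of A (the non-unit diagonal entries of the Smith normal form of xI - A over ℚ[x]) are x(x - 5)^2(x - 1), each dividing the next. The characteristic polynomial is their product, x(x - 5)^2(x - 1).

The rational canonical form is the block-diagonal matrix of companion matrices C(f_i):
R = [[0, 0, 0, 0], [1, 0, 0, 25], [0, 1, 0, -35], [0, 0, 1, 11]].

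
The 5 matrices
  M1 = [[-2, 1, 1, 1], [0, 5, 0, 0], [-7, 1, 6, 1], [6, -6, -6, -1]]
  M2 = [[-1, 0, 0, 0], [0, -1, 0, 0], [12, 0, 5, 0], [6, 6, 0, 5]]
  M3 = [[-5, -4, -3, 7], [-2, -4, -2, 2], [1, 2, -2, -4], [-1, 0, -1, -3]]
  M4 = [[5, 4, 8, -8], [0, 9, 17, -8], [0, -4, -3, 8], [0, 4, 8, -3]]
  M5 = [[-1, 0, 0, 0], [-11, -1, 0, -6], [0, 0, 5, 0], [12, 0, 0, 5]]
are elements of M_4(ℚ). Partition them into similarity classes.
Characteristic polynomials: χ_{M1} = (x - 5)^2(x + 1)^2, χ_{M2} = (x - 5)^2(x + 1)^2, χ_{M3} = (x + 3)^2(x + 4)^2, χ_{M4} = (x - 5)^2(x + 1)^2, χ_{M5} = (x - 5)^2(x + 1)^2.

{M1, M4, M5}: invariant factors x - 5, (x - 5)(x + 1)^2.

{M2}: invariant factors (x - 5)(x + 1), (x - 5)(x + 1).

{M3}: invariant factors x + 4, (x + 3)^2(x + 4).

Matrices are similar if and only if their invariant-factor lists agree; the partition into similarity classes is {M1, M4, M5}, {M2}, {M3}.

3 classes: {M1, M4, M5}, {M2}, {M3}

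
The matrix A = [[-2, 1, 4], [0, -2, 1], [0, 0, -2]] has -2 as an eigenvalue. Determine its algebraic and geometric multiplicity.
The characteristic polynomial is (x + 2)^3, so the factor x + 2 appears with exponent 3: the algebraic multiplicity is 3.

rank(A + 2I) = 2, so the eigenspace has dimension 3 - 2 = 1: the geometric multiplicity is 1.

Since 1 < 3, A is not diagonalizable.

algebraic multiplicity 3, geometric multiplicity 1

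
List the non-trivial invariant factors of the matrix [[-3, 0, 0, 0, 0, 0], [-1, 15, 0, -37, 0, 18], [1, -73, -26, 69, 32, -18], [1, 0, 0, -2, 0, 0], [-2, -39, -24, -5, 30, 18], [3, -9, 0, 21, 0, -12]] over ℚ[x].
The Jordan structure of A has elementary divisors (x + 3), (x + 3), (x + 2), (x + 2), (x - 6), (x - 6). Arranging the block sizes at each eigenvalue in decreasing order and taking row products gives the invariant factors.

Invariant factors (smallest first, each dividing the next): (x - 6)(x + 2)(x + 3), (x - 6)(x + 2)(x + 3).

Check: the last factor (x - 6)(x + 2)(x + 3) is the minimal polynomial, and the product (x - 6)^2(x + 2)^2(x + 3)^2 is the characteristic polynomial.

(x - 6)(x + 2)(x + 3), (x - 6)(x + 2)(x + 3)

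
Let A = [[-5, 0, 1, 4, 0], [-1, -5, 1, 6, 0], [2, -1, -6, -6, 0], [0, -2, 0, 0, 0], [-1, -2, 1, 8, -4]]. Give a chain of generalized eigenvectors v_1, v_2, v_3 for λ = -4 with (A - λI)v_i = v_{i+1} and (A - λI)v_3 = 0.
v_1 = [[0, 0, 1, 0, 0]]^T, v_2 = [[1, 1, -2, 0, 1]]^T, v_3 = [[-3, -4, 5, -2, -5]]^T

We seek v_1 ∈ ker((A + 4I)^3) \ ker((A + 4I)^2), then set v_{i+1} = (A + 4I) v_i.

One such chain is v_1 = [[0, 0, 1, 0, 0]]^T, v_2 = [[1, 1, -2, 0, 1]]^T, v_3 = [[-3, -4, 5, -2, -5]]^T. Check: (A + 4I) v_3 = [[0, 0, 0, 0, 0]]^T = 0.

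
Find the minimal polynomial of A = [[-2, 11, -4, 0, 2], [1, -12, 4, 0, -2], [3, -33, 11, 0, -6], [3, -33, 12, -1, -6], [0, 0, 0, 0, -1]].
m_A(x) = (x + 1)^2

The characteristic polynomial factors as (x + 1)^5. The minimal polynomial is ∏(x - λ)^{k_λ} where k_λ is the size of the largest Jordan block at λ.

For λ = -1: rank(A + I) = 1, and the largest Jordan block has size 2 (the smallest k with rank((A + I)^k) = rank((A + I)^(k+1))).

So m_A(x) = (x + 1)^2.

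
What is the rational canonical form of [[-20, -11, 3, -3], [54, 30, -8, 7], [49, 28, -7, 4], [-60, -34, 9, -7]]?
R = [[0, 0, 0, -1], [1, 0, 0, 4], [0, 1, 0, -2], [0, 0, 1, -4]]

The invariant factors of A (the non-unit diagonal entries of the Smith normal form of xI - A over ℚ[x]) are (x^2 + 2x - 1)^2, each dividing the next. The characteristic polynomial is their product, (x^2 + 2x - 1)^2.

The rational canonical form is the block-diagonal matrix of companion matrices C(f_i):
R = [[0, 0, 0, -1], [1, 0, 0, 4], [0, 1, 0, -2], [0, 0, 1, -4]].

Note the characteristic polynomial does not split into linear factors over ℚ, so A has no Jordan form over ℚ; the rational canonical form exists over any field.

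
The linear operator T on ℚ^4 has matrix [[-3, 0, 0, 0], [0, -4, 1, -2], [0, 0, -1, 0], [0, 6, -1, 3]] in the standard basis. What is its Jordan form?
The characteristic polynomial is det(xI - A) = x(x + 1)^2(x + 3), so the eigenvalues are -3 (algebraic multiplicity 1), -1 (algebraic multiplicity 2), 0 (algebraic multiplicity 1).

For λ = -3: algebraic multiplicity 1 gives one 1×1 block.

For λ = -1: rank(A + I) = 3, rank((A + I)^2) = 2. The eigenspace has dimension 4 - 3 = 1, so there is 1 Jordan block; the rank sequence gives block sizes [2].

For λ = 0: algebraic multiplicity 1 gives one 1×1 block.

Assembling the blocks gives the Jordan form J above.

J = [[-3, 0, 0, 0], [0, -1, 1, 0], [0, 0, -1, 0], [0, 0, 0, 0]]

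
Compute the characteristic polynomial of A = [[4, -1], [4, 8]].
xI - A = [[x - 4, 1], [-4, x - 8]].

Expanding det(xI - A) along the first row:
det(xI - A) = + (x - 4)·det([[x - 8]]) - (1)·det([[-4]]).

Evaluating gives χ_A(x) = x^2 - 12x + 36 = (x - 6)^2.

χ_A(x) = (x - 6)^2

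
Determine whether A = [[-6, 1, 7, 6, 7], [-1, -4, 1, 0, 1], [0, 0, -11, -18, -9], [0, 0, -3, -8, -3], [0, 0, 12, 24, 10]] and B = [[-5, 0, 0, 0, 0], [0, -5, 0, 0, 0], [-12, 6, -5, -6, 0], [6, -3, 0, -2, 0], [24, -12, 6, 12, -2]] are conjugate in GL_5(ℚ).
No.

Both have characteristic polynomial (x + 2)^2(x + 5)^3, but the minimal polynomial of A is (x + 2)(x + 5)^2 while the minimal polynomial of B is (x + 2)(x + 5). The minimal polynomial is a similarity invariant, so A and B are not similar.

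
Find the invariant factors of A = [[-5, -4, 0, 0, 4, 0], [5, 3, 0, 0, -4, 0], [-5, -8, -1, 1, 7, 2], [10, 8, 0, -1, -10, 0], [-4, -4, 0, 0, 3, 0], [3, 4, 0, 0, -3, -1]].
The Jordan structure of A has elementary divisors (x + 1)^2, (x + 1)^2, (x - 1)^2. Arranging the block sizes at each eigenvalue in decreasing order and taking row products gives the invariant factors.

Invariant factors (smallest first, each dividing the next): (x + 1)^2, (x - 1)^2(x + 1)^2.

Check: the last factor (x - 1)^2(x + 1)^2 is the minimal polynomial, and the product (x - 1)^2(x + 1)^4 is the characteristic polynomial.

(x + 1)^2, (x - 1)^2(x + 1)^2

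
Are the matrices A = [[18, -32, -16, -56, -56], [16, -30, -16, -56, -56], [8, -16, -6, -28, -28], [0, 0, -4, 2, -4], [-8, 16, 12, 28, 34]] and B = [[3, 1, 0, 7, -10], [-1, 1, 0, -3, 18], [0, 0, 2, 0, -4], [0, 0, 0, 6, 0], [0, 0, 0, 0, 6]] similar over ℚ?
Both have characteristic polynomial (x - 6)^2(x - 2)^3, but the minimal polynomial of A is (x - 6)(x - 2) while the minimal polynomial of B is (x - 6)(x - 2)^2. The minimal polynomial is a similarity invariant, so A and B are not similar.

No.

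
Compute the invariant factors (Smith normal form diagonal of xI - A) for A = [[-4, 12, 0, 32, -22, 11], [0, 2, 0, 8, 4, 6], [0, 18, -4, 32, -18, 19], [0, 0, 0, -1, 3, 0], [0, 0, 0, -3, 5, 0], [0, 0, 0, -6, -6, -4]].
The Jordan structure of A has elementary divisors (x + 4)^2, (x + 4), (x - 2)^2, (x - 2). Arranging the block sizes at each eigenvalue in decreasing order and taking row products gives the invariant factors.

Invariant factors (smallest first, each dividing the next): (x - 2)(x + 4), (x - 2)^2(x + 4)^2.

Check: the last factor (x - 2)^2(x + 4)^2 is the minimal polynomial, and the product (x - 2)^3(x + 4)^3 is the characteristic polynomial.

(x - 2)(x + 4), (x - 2)^2(x + 4)^2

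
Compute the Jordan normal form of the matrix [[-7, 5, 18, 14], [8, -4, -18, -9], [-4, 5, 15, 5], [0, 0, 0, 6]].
The characteristic polynomial is det(xI - A) = (x - 6)^2(x - 1)(x + 3), so the eigenvalues are -3 (algebraic multiplicity 1), 1 (algebraic multiplicity 1), 6 (algebraic multiplicity 2).

For λ = -3: algebraic multiplicity 1 gives one 1×1 block.

For λ = 1: algebraic multiplicity 1 gives one 1×1 block.

For λ = 6: rank(A - 6I) = 3, rank((A - 6I)^2) = 2. The eigenspace has dimension 4 - 3 = 1, so there is 1 Jordan block; the rank sequence gives block sizes [2].

Assembling the blocks gives the Jordan form J above.

J = [[-3, 0, 0, 0], [0, 1, 0, 0], [0, 0, 6, 1], [0, 0, 0, 6]]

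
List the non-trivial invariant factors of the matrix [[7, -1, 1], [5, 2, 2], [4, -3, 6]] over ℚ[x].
(x - 5)^3

The Jordan structure of A has elementary divisors (x - 5)^3. Arranging the block sizes at each eigenvalue in decreasing order and taking row products gives the invariant factors.

Invariant factors (smallest first, each dividing the next): (x - 5)^3.

Check: the last factor (x - 5)^3 is the minimal polynomial, and the product (x - 5)^3 is the characteristic polynomial.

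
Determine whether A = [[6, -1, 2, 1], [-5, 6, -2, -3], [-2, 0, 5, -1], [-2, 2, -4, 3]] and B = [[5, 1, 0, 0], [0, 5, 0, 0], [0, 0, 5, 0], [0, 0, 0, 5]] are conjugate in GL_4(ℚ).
Both have characteristic polynomial (x - 5)^4 and minimal polynomial (x - 5)^2. But rank(A - 5I) = 2 for A while rank(B - 5I) = 1 for B, so the number of Jordan blocks at λ = 5 differs. A and B are not similar.

No.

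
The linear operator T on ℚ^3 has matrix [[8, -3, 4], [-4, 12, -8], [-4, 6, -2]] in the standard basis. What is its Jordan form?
J = [[6, 1, 0], [0, 6, 0], [0, 0, 6]]

The characteristic polynomial is det(xI - A) = (x - 6)^3, so the eigenvalues are 6 (algebraic multiplicity 3).

For λ = 6: rank(A - 6I) = 1, rank((A - 6I)^2) = 0. The eigenspace has dimension 3 - 1 = 2, so there are 2 Jordan blocks; the rank sequence gives block sizes [2, 1].

Assembling the blocks gives the Jordan form J above.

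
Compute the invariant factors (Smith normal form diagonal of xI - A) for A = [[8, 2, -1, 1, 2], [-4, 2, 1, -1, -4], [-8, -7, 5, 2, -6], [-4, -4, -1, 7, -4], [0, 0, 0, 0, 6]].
x - 6, (x - 6)^3(x - 4)

The Jordan structure of A has elementary divisors (x - 4), (x - 6)^3, (x - 6). Arranging the block sizes at each eigenvalue in decreasing order and taking row products gives the invariant factors.

Invariant factors (smallest first, each dividing the next): x - 6, (x - 6)^3(x - 4).

Check: the last factor (x - 6)^3(x - 4) is the minimal polynomial, and the product (x - 6)^4(x - 4) is the characteristic polynomial.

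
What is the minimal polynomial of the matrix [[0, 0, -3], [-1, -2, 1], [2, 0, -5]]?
m_A(x) = (x + 2)^2(x + 3)

The characteristic polynomial factors as (x + 2)^2(x + 3). The minimal polynomial is ∏(x - λ)^{k_λ} where k_λ is the size of the largest Jordan block at λ.

For λ = -3: rank(A + 3I) = 2, and the largest Jordan block has size 1 (the smallest k with rank((A + 3I)^k) = rank((A + 3I)^(k+1))).
For λ = -2: rank(A + 2I) = 2, and the largest Jordan block has size 2 (the smallest k with rank((A + 2I)^k) = rank((A + 2I)^(k+1))).

So m_A(x) = (x + 2)^2(x + 3).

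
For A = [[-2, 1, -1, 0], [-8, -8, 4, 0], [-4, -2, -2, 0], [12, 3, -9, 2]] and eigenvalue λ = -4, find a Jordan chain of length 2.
v_1 = [[-3, 4, -1, 3]]^T, v_2 = [[-1, 4, 2, 3]]^T

We seek v_1 ∈ ker((A + 4I)^2) \ ker(A + 4I), then set v_{i+1} = (A + 4I) v_i.

One such chain is v_1 = [[-3, 4, -1, 3]]^T, v_2 = [[-1, 4, 2, 3]]^T. Check: (A + 4I) v_2 = [[0, 0, 0, 0]]^T = 0.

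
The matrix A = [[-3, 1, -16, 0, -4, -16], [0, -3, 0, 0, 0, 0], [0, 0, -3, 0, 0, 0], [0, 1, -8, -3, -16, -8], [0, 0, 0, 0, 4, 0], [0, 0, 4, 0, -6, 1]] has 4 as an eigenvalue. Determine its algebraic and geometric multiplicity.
algebraic multiplicity 1, geometric multiplicity 1

The characteristic polynomial is (x - 4)(x - 1)(x + 3)^4, so the factor x - 4 appears with exponent 1: the algebraic multiplicity is 1.

rank(A - 4I) = 5, so the eigenspace has dimension 6 - 5 = 1: the geometric multiplicity is 1.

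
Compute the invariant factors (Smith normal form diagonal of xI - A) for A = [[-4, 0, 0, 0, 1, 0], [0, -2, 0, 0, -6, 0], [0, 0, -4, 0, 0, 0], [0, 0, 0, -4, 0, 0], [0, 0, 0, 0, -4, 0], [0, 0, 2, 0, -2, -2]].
The Jordan structure of A has elementary divisors (x + 4)^2, (x + 4), (x + 4), (x + 2), (x + 2). Arranging the block sizes at each eigenvalue in decreasing order and taking row products gives the invariant factors.

Invariant factors (smallest first, each dividing the next): x + 4, (x + 2)(x + 4), (x + 2)(x + 4)^2.

Check: the last factor (x + 2)(x + 4)^2 is the minimal polynomial, and the product (x + 2)^2(x + 4)^4 is the characteristic polynomial.

x + 4, (x + 2)(x + 4), (x + 2)(x + 4)^2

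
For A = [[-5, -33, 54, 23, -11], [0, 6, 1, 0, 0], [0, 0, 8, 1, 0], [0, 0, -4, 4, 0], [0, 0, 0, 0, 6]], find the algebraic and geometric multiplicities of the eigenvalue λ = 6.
algebraic multiplicity 4, geometric multiplicity 2

The characteristic polynomial is (x - 6)^4(x + 5), so the factor x - 6 appears with exponent 4: the algebraic multiplicity is 4.

rank(A - 6I) = 3, so the eigenspace has dimension 5 - 3 = 2: the geometric multiplicity is 2.

Since 2 < 4, A is not diagonalizable.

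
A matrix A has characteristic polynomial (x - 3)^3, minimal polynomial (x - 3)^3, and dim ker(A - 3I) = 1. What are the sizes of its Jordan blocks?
Jordan blocks: (3, 3)

λ = 3: algebraic multiplicity 3 (exponent in χ_A), largest block size 3 (exponent in m_A), 1 block (geometric multiplicity). This forces block sizes [3].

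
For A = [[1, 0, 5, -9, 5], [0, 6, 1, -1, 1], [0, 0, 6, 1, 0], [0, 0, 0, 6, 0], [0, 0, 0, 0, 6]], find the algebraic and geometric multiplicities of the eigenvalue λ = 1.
The characteristic polynomial is (x - 6)^4(x - 1), so the factor x - 1 appears with exponent 1: the algebraic multiplicity is 1.

rank(A - I) = 4, so the eigenspace has dimension 5 - 4 = 1: the geometric multiplicity is 1.

algebraic multiplicity 1, geometric multiplicity 1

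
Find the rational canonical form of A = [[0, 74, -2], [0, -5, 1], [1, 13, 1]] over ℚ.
R = [[0, 0, 64], [1, 0, 16], [0, 1, -4]]

The invariant factors of A (the non-unit diagonal entries of the Smith normal form of xI - A over ℚ[x]) are (x - 4)(x + 4)^2, each dividing the next. The characteristic polynomial is their product, (x - 4)(x + 4)^2.

The rational canonical form is the block-diagonal matrix of companion matrices C(f_i):
R = [[0, 0, 64], [1, 0, 16], [0, 1, -4]].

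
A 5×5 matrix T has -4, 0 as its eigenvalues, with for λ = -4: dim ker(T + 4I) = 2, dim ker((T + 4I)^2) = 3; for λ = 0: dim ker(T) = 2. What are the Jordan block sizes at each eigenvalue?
Jordan blocks: (-4, 2), (-4, 1), (0, 1), (0, 1)

λ = -4: successive nullity increments [2, 1] count blocks of size ≥ k; block sizes are [2, 1].
λ = 0: successive nullity increments [2] count blocks of size ≥ k; block sizes are [1, 1].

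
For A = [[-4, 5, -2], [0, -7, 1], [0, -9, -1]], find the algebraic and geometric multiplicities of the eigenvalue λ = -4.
The characteristic polynomial is (x + 4)^3, so the factor x + 4 appears with exponent 3: the algebraic multiplicity is 3.

rank(A + 4I) = 2, so the eigenspace has dimension 3 - 2 = 1: the geometric multiplicity is 1.

Since 1 < 3, A is not diagonalizable.

algebraic multiplicity 3, geometric multiplicity 1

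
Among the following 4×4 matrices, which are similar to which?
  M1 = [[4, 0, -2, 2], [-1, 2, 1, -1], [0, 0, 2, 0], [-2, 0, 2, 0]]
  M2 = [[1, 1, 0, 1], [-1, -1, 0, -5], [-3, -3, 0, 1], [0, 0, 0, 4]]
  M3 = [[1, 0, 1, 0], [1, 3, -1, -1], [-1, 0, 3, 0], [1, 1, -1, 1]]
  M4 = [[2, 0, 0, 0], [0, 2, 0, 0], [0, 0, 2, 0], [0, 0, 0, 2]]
4 classes: {M1}, {M2}, {M3}, {M4}

Characteristic polynomials: χ_{M1} = (x - 2)^4, χ_{M2} = x^3(x - 4), χ_{M3} = (x - 2)^4, χ_{M4} = (x - 2)^4.

{M1}: invariant factors x - 2, x - 2, (x - 2)^2.

{M2}: invariant factors x, x^2(x - 4).

{M3}: invariant factors (x - 2)^2, (x - 2)^2.

{M4}: invariant factors x - 2, x - 2, x - 2, x - 2.

Matrices are similar if and only if their invariant-factor lists agree; the partition into similarity classes is {M1}, {M2}, {M3}, {M4}.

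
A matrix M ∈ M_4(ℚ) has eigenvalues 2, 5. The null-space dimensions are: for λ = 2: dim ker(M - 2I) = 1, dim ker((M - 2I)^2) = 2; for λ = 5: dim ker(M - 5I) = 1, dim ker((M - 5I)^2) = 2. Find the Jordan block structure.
Jordan blocks: (2, 2), (5, 2)

λ = 2: successive nullity increments [1, 1] count blocks of size ≥ k; block sizes are [2].
λ = 5: successive nullity increments [1, 1] count blocks of size ≥ k; block sizes are [2].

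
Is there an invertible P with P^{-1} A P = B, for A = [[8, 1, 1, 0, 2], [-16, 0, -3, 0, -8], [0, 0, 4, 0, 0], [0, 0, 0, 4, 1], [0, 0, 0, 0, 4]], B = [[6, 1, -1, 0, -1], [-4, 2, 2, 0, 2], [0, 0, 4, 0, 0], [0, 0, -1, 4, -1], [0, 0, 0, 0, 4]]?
No.

Both have characteristic polynomial (x - 4)^5, but the minimal polynomial of A is (x - 4)^3 while the minimal polynomial of B is (x - 4)^2. The minimal polynomial is a similarity invariant, so A and B are not similar.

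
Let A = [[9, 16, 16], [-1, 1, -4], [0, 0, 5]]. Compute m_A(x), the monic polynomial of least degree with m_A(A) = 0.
m_A(x) = (x - 5)^2

The characteristic polynomial factors as (x - 5)^3. The minimal polynomial is ∏(x - λ)^{k_λ} where k_λ is the size of the largest Jordan block at λ.

For λ = 5: rank(A - 5I) = 1, and the largest Jordan block has size 2 (the smallest k with rank((A - 5I)^k) = rank((A - 5I)^(k+1))).

So m_A(x) = (x - 5)^2.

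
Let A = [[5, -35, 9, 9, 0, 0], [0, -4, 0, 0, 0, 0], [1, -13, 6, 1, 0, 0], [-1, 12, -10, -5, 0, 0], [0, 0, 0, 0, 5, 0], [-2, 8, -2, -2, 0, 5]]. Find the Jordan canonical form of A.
The characteristic polynomial is det(xI - A) = (x - 5)^4(x + 4)^2, so the eigenvalues are -4 (algebraic multiplicity 2), 5 (algebraic multiplicity 4).

For λ = -4: rank(A + 4I) = 5, rank((A + 4I)^2) = 4. The eigenspace has dimension 6 - 5 = 1, so there is 1 Jordan block; the rank sequence gives block sizes [2].

For λ = 5: rank(A - 5I) = 3, rank((A - 5I)^2) = 2. The eigenspace has dimension 6 - 3 = 3, so there are 3 Jordan blocks; the rank sequence gives block sizes [2, 1, 1].

Assembling the blocks gives the Jordan form J above.

J = [[-4, 1, 0, 0, 0, 0], [0, -4, 0, 0, 0, 0], [0, 0, 5, 1, 0, 0], [0, 0, 0, 5, 0, 0], [0, 0, 0, 0, 5, 0], [0, 0, 0, 0, 0, 5]]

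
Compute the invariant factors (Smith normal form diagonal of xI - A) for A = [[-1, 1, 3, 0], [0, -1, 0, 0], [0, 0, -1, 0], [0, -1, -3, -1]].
x + 1, x + 1, (x + 1)^2

The Jordan structure of A has elementary divisors (x + 1)^2, (x + 1), (x + 1). Arranging the block sizes at each eigenvalue in decreasing order and taking row products gives the invariant factors.

Invariant factors (smallest first, each dividing the next): x + 1, x + 1, (x + 1)^2.

Check: the last factor (x + 1)^2 is the minimal polynomial, and the product (x + 1)^4 is the characteristic polynomial.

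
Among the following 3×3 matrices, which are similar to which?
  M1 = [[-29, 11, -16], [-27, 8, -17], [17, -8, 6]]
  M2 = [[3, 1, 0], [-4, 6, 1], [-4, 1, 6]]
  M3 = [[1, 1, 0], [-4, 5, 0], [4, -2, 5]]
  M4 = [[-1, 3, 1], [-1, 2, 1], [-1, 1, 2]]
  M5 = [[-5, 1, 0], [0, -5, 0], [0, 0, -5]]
5 classes: {M1}, {M2}, {M3}, {M4}, {M5}

Characteristic polynomials: χ_{M1} = (x + 5)^3, χ_{M2} = (x - 5)^3, χ_{M3} = (x - 5)(x - 3)^2, χ_{M4} = (x - 1)^3, χ_{M5} = (x + 5)^3.

{M1}: invariant factors (x + 5)^3.

{M2}: invariant factors (x - 5)^3.

{M3}: invariant factors (x - 5)(x - 3)^2.

{M4}: invariant factors (x - 1)^3.

{M5}: invariant factors x + 5, (x + 5)^2.

Matrices are similar if and only if their invariant-factor lists agree; the partition into similarity classes is {M1}, {M2}, {M3}, {M4}, {M5}.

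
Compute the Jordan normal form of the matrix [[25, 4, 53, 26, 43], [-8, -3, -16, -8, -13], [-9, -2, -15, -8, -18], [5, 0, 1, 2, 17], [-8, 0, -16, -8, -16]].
J = [[-4, 0, 0, 0, 0], [0, -3, 0, 0, 0], [0, 0, 0, 1, 0], [0, 0, 0, 0, 1], [0, 0, 0, 0, 0]]

The characteristic polynomial is det(xI - A) = x^3(x + 3)(x + 4), so the eigenvalues are -4 (algebraic multiplicity 1), -3 (algebraic multiplicity 1), 0 (algebraic multiplicity 3).

For λ = -4: algebraic multiplicity 1 gives one 1×1 block.

For λ = -3: algebraic multiplicity 1 gives one 1×1 block.

For λ = 0: rank(A) = 4, rank(A^2) = 3, rank(A^3) = 2. The eigenspace has dimension 5 - 4 = 1, so there is 1 Jordan block; the rank sequence gives block sizes [3].

Assembling the blocks gives the Jordan form J above.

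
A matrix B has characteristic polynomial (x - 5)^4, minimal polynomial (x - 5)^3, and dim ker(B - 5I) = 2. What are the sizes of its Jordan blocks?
λ = 5: algebraic multiplicity 4 (exponent in χ_B), largest block size 3 (exponent in m_B), 2 blocks (geometric multiplicity). These force block sizes [3, 1].

Jordan blocks: (5, 3), (5, 1)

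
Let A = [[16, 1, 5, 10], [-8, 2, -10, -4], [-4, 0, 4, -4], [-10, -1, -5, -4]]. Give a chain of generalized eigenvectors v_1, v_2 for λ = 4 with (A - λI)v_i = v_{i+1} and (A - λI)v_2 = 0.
v_1 = [[-1, 1, 0, 1]]^T, v_2 = [[-1, 2, 0, 1]]^T

We seek v_1 ∈ ker((A - 4I)^2) \ ker(A - 4I), then set v_{i+1} = (A - 4I) v_i.

One such chain is v_1 = [[-1, 1, 0, 1]]^T, v_2 = [[-1, 2, 0, 1]]^T. Check: (A - 4I) v_2 = [[0, 0, 0, 0]]^T = 0.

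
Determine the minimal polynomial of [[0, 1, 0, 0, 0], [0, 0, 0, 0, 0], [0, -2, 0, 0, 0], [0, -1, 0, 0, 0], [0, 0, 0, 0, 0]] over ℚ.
The characteristic polynomial factors as x^5. The minimal polynomial is ∏(x - λ)^{k_λ} where k_λ is the size of the largest Jordan block at λ.

For λ = 0: rank(A) = 1, and the largest Jordan block has size 2 (the smallest k with rank(A^k) = rank(A^(k+1))).

So m_A(x) = x^2.

m_A(x) = x^2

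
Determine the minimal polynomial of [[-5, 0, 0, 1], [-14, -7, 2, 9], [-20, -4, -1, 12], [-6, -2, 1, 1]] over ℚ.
The characteristic polynomial factors as (x + 3)^4. The minimal polynomial is ∏(x - λ)^{k_λ} where k_λ is the size of the largest Jordan block at λ.

For λ = -3: rank(A + 3I) = 2, and the largest Jordan block has size 3 (the smallest k with rank((A + 3I)^k) = rank((A + 3I)^(k+1))).

So m_A(x) = (x + 3)^3.

m_A(x) = (x + 3)^3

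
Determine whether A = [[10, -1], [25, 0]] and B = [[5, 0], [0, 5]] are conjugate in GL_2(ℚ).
Both have characteristic polynomial (x - 5)^2, but the minimal polynomial of A is (x - 5)^2 while the minimal polynomial of B is x - 5. The minimal polynomial is a similarity invariant, so A and B are not similar.

No.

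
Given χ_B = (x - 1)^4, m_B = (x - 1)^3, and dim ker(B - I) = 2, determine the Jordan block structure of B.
Jordan blocks: (1, 3), (1, 1)

λ = 1: algebraic multiplicity 4 (exponent in χ_B), largest block size 3 (exponent in m_B), 2 blocks (geometric multiplicity). These force block sizes [3, 1].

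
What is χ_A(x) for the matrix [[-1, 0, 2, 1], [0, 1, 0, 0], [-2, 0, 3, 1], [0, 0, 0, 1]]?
xI - A = [[x + 1, 0, -2, -1], [0, x - 1, 0, 0], [2, 0, x - 3, -1], [0, 0, 0, x - 1]].

Expanding det(xI - A) along the first row:
det(xI - A) = + (x + 1)·det([[x - 1, 0, 0], [0, x - 3, -1], [0, 0, x - 1]]) - (0)·det([[0, 0, 0], [2, x - 3, -1], [0, 0, x - 1]]) + (-2)·det([[0, x - 1, 0], [2, 0, -1], [0, 0, x - 1]]) - (-1)·det([[0, x - 1, 0], [2, 0, x - 3], [0, 0, 0]]).

Evaluating gives χ_A(x) = x^4 - 4x^3 + 6x^2 - 4x + 1 = (x - 1)^4.

χ_A(x) = (x - 1)^4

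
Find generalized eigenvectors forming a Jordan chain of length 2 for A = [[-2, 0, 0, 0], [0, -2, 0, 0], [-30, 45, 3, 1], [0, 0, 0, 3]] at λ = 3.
v_1 = [[0, 0, -2, 1]]^T, v_2 = [[0, 0, 1, 0]]^T

We seek v_1 ∈ ker((A - 3I)^2) \ ker(A - 3I), then set v_{i+1} = (A - 3I) v_i.

One such chain is v_1 = [[0, 0, -2, 1]]^T, v_2 = [[0, 0, 1, 0]]^T. Check: (A - 3I) v_2 = [[0, 0, 0, 0]]^T = 0.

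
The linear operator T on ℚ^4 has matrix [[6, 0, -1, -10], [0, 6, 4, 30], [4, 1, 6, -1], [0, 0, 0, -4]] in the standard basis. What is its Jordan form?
The characteristic polynomial is det(xI - A) = (x - 6)^3(x + 4), so the eigenvalues are -4 (algebraic multiplicity 1), 6 (algebraic multiplicity 3).

For λ = -4: algebraic multiplicity 1 gives one 1×1 block.

For λ = 6: rank(A - 6I) = 3, rank((A - 6I)^2) = 2, rank((A - 6I)^3) = 1. The eigenspace has dimension 4 - 3 = 1, so there is 1 Jordan block; the rank sequence gives block sizes [3].

Assembling the blocks gives the Jordan form J above.

J = [[-4, 0, 0, 0], [0, 6, 1, 0], [0, 0, 6, 1], [0, 0, 0, 6]]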